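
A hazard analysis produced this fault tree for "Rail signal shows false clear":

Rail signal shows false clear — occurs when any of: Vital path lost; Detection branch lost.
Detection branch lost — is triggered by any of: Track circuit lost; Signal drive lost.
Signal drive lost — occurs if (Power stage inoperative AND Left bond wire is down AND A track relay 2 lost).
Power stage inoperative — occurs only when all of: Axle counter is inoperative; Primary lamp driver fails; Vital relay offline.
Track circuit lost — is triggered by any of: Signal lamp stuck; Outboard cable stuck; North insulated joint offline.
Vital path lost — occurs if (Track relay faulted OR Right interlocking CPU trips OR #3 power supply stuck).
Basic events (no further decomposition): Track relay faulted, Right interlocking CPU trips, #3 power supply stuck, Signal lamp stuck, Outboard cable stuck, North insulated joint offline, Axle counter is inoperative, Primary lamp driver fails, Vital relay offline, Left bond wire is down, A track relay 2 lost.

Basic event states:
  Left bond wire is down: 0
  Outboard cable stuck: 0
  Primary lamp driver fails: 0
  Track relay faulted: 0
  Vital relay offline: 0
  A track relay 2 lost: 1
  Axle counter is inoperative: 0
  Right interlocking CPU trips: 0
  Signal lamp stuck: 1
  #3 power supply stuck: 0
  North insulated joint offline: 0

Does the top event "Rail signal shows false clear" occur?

Yes

Vital path lost [OR]: Track relay faulted=not, Right interlocking CPU trips=not, #3 power supply stuck=not → no input occurs → does not occur.
Track circuit lost [OR]: Signal lamp stuck=occurs, Outboard cable stuck=not, North insulated joint offline=not → at least one input occurs → occurs.
Power stage inoperative [AND]: Axle counter is inoperative=not, Primary lamp driver fails=not, Vital relay offline=not → not all inputs occur → does not occur.
Signal drive lost [AND]: Power stage inoperative=not, Left bond wire is down=not, A track relay 2 lost=occurs → not all inputs occur → does not occur.
Detection branch lost [OR]: Track circuit lost=occurs, Signal drive lost=not → at least one input occurs → occurs.
Rail signal shows false clear [OR]: Vital path lost=not, Detection branch lost=occurs → at least one input occurs → occurs.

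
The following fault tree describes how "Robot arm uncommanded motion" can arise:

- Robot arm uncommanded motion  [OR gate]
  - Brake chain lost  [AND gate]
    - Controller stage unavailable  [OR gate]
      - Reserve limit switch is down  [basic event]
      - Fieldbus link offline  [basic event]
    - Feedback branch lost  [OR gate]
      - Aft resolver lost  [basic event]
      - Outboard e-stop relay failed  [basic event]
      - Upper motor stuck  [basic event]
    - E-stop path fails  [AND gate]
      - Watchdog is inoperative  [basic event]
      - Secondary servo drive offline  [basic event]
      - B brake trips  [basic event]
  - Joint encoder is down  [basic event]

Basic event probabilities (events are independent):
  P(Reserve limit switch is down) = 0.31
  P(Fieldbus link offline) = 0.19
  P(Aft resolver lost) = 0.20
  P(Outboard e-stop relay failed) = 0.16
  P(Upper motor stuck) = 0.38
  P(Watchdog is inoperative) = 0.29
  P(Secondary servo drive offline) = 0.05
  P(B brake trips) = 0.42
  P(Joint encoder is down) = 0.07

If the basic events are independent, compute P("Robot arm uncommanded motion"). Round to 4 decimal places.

0.0715

P(Controller stage unavailable) [OR] = 1 − (1−0.31) × (1−0.19) = 0.441100
P(Feedback branch lost) [OR] = 1 − (1−0.20) × (1−0.16) × (1−0.38) = 0.583360
P(E-stop path fails) [AND] = 0.29 × 0.05 × 0.42 = 0.006090
P(Brake chain lost) [AND] = 0.441100 × 0.583360 × 0.006090 = 0.001567
P(Robot arm uncommanded motion) [OR] = 1 − (1−0.001567) × (1−0.07) = 0.071457
Rounded to 4 decimal places: P(Robot arm uncommanded motion) ≈ 0.0715.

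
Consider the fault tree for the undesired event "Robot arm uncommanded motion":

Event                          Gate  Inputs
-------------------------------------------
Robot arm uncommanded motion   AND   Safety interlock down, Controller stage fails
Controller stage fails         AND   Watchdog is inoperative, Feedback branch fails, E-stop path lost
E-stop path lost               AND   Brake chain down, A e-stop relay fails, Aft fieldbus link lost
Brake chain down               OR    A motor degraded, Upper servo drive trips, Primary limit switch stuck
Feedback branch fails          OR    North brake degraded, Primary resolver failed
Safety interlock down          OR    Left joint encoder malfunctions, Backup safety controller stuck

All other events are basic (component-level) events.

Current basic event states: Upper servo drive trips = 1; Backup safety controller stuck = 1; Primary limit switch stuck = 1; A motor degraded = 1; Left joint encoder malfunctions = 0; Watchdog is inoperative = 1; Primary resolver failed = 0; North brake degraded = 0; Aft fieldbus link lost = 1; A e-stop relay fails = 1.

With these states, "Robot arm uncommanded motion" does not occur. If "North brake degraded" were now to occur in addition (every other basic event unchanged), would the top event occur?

Yes

Counterfactual: set "North brake degraded" to occurred.
Safety interlock down [OR]: Left joint encoder malfunctions=not, Backup safety controller stuck=occurs → at least one input occurs → occurs.
Feedback branch fails [OR]: North brake degraded=occurs, Primary resolver failed=not → at least one input occurs → occurs.
Brake chain down [OR]: A motor degraded=occurs, Upper servo drive trips=occurs, Primary limit switch stuck=occurs → at least one input occurs → occurs.
E-stop path lost [AND]: Brake chain down=occurs, A e-stop relay fails=occurs, Aft fieldbus link lost=occurs → all inputs occur → occurs.
Controller stage fails [AND]: Watchdog is inoperative=occurs, Feedback branch fails=occurs, E-stop path lost=occurs → all inputs occur → occurs.
Robot arm uncommanded motion [AND]: Safety interlock down=occurs, Controller stage fails=occurs → all inputs occur → occurs.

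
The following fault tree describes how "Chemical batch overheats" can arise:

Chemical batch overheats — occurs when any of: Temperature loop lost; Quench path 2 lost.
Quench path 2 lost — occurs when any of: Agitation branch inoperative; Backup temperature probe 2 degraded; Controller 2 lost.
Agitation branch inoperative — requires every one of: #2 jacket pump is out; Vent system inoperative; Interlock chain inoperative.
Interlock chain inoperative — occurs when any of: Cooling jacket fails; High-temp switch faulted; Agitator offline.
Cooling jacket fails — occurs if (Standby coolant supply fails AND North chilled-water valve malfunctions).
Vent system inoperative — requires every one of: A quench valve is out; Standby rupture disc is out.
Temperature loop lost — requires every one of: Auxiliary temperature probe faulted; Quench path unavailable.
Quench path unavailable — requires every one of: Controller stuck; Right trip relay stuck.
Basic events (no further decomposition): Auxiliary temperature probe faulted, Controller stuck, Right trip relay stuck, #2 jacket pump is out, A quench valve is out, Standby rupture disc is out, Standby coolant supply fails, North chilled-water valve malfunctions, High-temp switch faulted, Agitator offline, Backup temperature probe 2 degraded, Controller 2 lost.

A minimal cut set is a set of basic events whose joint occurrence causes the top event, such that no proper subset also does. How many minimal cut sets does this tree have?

Quench path unavailable [AND]: one cut set from each child combined → 1 × 1 = 1 cut set(s).
Temperature loop lost [AND]: one cut set from each child combined → 1 × 1 = 1 cut set(s).
Vent system inoperative [AND]: one cut set from each child combined → 1 × 1 = 1 cut set(s).
Cooling jacket fails [AND]: one cut set from each child combined → 1 × 1 = 1 cut set(s).
Interlock chain inoperative [OR]: union of children's cut sets → 3 cut set(s).
Agitation branch inoperative [AND]: one cut set from each child combined → 1 × 1 × 3 = 3 cut set(s).
Quench path 2 lost [OR]: union of children's cut sets → 5 cut set(s).
Chemical batch overheats [OR]: union of children's cut sets → 6 cut set(s).
Minimal cut sets: {Auxiliary temperature probe faulted, Controller stuck, Right trip relay stuck}; {#2 jacket pump is out, A quench valve is out, North chilled-water valve malfunctions, Standby coolant supply fails, Standby rupture disc is out}; {#2 jacket pump is out, A quench valve is out, High-temp switch faulted, Standby rupture disc is out}; {#2 jacket pump is out, A quench valve is out, Agitator offline, Standby rupture disc is out}; {Backup temperature probe 2 degraded}; {Controller 2 lost}.

6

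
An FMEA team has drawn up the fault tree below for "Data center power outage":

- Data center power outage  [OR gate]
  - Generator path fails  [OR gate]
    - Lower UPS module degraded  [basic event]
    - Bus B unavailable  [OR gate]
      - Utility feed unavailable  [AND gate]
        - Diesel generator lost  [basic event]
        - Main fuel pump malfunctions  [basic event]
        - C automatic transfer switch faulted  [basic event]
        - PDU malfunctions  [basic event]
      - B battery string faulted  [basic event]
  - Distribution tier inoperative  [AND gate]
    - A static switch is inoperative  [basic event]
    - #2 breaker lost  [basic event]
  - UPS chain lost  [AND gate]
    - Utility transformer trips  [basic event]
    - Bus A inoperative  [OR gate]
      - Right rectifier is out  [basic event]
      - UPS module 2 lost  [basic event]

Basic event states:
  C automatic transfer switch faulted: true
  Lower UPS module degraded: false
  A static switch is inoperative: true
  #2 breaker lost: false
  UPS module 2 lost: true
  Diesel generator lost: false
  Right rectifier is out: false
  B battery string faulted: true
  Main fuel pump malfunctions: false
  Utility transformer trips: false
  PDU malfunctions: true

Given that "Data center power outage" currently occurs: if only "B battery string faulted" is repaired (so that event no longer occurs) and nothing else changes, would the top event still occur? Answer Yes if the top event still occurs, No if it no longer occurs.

No

Counterfactual: set "B battery string faulted" to not occurred.
Utility feed unavailable [AND]: Diesel generator lost=not, Main fuel pump malfunctions=not, C automatic transfer switch faulted=occurs, PDU malfunctions=occurs → not all inputs occur → does not occur.
Bus B unavailable [OR]: Utility feed unavailable=not, B battery string faulted=not → no input occurs → does not occur.
Generator path fails [OR]: Lower UPS module degraded=not, Bus B unavailable=not → no input occurs → does not occur.
Distribution tier inoperative [AND]: A static switch is inoperative=occurs, #2 breaker lost=not → not all inputs occur → does not occur.
Bus A inoperative [OR]: Right rectifier is out=not, UPS module 2 lost=occurs → at least one input occurs → occurs.
UPS chain lost [AND]: Utility transformer trips=not, Bus A inoperative=occurs → not all inputs occur → does not occur.
Data center power outage [OR]: Generator path fails=not, Distribution tier inoperative=not, UPS chain lost=not → no input occurs → does not occur.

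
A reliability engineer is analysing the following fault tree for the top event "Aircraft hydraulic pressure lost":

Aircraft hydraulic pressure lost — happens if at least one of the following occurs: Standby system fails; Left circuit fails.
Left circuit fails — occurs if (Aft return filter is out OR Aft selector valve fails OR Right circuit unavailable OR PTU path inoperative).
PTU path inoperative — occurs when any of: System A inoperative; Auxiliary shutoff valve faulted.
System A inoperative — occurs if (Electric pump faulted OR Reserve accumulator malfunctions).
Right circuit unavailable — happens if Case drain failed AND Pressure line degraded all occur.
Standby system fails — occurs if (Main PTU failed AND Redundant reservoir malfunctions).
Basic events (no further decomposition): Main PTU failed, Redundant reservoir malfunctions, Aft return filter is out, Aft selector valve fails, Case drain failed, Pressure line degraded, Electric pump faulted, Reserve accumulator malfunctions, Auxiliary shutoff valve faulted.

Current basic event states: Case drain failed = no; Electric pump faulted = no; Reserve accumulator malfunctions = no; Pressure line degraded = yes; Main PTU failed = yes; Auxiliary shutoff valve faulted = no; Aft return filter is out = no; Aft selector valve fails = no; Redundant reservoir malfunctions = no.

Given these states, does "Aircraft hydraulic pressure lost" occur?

No

Standby system fails [AND]: Main PTU failed=occurs, Redundant reservoir malfunctions=not → not all inputs occur → does not occur.
Right circuit unavailable [AND]: Case drain failed=not, Pressure line degraded=occurs → not all inputs occur → does not occur.
System A inoperative [OR]: Electric pump faulted=not, Reserve accumulator malfunctions=not → no input occurs → does not occur.
PTU path inoperative [OR]: System A inoperative=not, Auxiliary shutoff valve faulted=not → no input occurs → does not occur.
Left circuit fails [OR]: Aft return filter is out=not, Aft selector valve fails=not, Right circuit unavailable=not, PTU path inoperative=not → no input occurs → does not occur.
Aircraft hydraulic pressure lost [OR]: Standby system fails=not, Left circuit fails=not → no input occurs → does not occur.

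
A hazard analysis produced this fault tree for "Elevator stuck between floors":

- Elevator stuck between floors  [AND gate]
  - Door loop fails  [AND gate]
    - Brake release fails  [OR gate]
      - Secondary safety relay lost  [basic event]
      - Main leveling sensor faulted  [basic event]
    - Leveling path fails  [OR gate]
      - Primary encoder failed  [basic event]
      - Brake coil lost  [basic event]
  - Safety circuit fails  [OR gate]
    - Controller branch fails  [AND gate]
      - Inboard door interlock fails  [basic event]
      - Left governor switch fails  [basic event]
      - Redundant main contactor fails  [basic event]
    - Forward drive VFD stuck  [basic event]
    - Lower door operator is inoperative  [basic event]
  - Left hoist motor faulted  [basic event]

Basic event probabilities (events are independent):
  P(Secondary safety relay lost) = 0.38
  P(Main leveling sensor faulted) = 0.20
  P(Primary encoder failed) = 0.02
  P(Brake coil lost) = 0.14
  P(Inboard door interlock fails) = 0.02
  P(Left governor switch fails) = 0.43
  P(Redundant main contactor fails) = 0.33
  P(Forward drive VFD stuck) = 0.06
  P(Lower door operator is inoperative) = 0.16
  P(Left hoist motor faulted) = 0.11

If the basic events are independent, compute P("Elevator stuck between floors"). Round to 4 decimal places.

0.0019

P(Brake release fails) [OR] = 1 − (1−0.38) × (1−0.20) = 0.504000
P(Leveling path fails) [OR] = 1 − (1−0.02) × (1−0.14) = 0.157200
P(Door loop fails) [AND] = 0.504000 × 0.157200 = 0.079229
P(Controller branch fails) [AND] = 0.02 × 0.43 × 0.33 = 0.002838
P(Safety circuit fails) [OR] = 1 − (1−0.002838) × (1−0.06) × (1−0.16) = 0.212641
P(Elevator stuck between floors) [AND] = 0.079229 × 0.212641 × 0.11 = 0.001853
Rounded to 4 decimal places: P(Elevator stuck between floors) ≈ 0.0019.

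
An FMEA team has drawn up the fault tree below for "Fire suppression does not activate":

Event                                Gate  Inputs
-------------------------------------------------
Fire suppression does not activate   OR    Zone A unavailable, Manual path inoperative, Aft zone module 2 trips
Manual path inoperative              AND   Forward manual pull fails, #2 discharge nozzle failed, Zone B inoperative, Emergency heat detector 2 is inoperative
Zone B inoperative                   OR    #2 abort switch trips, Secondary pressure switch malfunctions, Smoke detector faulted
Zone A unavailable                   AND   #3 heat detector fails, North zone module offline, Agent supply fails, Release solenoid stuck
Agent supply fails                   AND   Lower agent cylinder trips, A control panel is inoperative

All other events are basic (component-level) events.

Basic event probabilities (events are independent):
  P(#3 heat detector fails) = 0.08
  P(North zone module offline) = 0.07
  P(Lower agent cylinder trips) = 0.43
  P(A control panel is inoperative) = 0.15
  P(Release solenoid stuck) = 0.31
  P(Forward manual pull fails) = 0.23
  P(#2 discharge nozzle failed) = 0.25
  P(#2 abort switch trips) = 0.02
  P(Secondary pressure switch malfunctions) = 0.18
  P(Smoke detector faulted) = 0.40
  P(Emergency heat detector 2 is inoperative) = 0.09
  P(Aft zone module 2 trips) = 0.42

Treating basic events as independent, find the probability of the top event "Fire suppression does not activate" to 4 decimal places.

0.4216

P(Agent supply fails) [AND] = 0.43 × 0.15 = 0.064500
P(Zone A unavailable) [AND] = 0.08 × 0.07 × 0.064500 × 0.31 = 0.000112
P(Zone B inoperative) [OR] = 1 − (1−0.02) × (1−0.18) × (1−0.40) = 0.517840
P(Manual path inoperative) [AND] = 0.23 × 0.25 × 0.517840 × 0.09 = 0.002680
P(Fire suppression does not activate) [OR] = 1 − (1−0.000112) × (1−0.002680) × (1−0.42) = 0.421619
Rounded to 4 decimal places: P(Fire suppression does not activate) ≈ 0.4216.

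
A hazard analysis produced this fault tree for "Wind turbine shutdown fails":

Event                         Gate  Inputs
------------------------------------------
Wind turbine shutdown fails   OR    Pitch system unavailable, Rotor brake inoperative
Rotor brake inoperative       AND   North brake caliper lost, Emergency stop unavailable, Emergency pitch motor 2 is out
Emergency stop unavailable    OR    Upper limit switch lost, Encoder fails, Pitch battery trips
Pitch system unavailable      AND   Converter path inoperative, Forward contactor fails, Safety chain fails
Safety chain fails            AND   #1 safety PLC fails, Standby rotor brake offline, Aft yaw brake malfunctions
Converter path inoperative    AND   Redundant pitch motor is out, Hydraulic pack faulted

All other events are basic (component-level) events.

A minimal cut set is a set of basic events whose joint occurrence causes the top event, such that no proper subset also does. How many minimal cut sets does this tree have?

4

Converter path inoperative [AND]: one cut set from each child combined → 1 × 1 = 1 cut set(s).
Safety chain fails [AND]: one cut set from each child combined → 1 × 1 × 1 = 1 cut set(s).
Pitch system unavailable [AND]: one cut set from each child combined → 1 × 1 × 1 = 1 cut set(s).
Emergency stop unavailable [OR]: union of children's cut sets → 3 cut set(s).
Rotor brake inoperative [AND]: one cut set from each child combined → 1 × 3 × 1 = 3 cut set(s).
Wind turbine shutdown fails [OR]: union of children's cut sets → 4 cut set(s).
Minimal cut sets: {#1 safety PLC fails, Aft yaw brake malfunctions, Forward contactor fails, Hydraulic pack faulted, Redundant pitch motor is out, Standby rotor brake offline}; {Emergency pitch motor 2 is out, North brake caliper lost, Upper limit switch lost}; {Emergency pitch motor 2 is out, Encoder fails, North brake caliper lost}; {Emergency pitch motor 2 is out, North brake caliper lost, Pitch battery trips}.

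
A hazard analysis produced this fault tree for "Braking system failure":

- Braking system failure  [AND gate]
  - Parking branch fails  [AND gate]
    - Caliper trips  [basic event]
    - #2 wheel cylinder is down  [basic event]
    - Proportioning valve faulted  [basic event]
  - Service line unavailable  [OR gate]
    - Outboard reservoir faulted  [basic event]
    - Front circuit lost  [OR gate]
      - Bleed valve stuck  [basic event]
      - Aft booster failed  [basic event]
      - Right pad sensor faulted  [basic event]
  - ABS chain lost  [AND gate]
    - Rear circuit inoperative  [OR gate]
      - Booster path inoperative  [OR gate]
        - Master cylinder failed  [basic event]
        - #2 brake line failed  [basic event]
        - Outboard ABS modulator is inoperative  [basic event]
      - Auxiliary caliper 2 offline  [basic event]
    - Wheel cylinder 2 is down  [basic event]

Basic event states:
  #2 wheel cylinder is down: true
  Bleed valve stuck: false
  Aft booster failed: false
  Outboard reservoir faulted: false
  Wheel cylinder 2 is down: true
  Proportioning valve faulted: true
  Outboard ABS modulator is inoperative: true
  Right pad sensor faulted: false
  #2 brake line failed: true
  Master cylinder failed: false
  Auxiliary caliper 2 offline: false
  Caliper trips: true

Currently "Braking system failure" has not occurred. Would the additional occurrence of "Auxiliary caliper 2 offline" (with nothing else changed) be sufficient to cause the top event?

No

Counterfactual: set "Auxiliary caliper 2 offline" to occurred.
Parking branch fails [AND]: Caliper trips=occurs, #2 wheel cylinder is down=occurs, Proportioning valve faulted=occurs → all inputs occur → occurs.
Front circuit lost [OR]: Bleed valve stuck=not, Aft booster failed=not, Right pad sensor faulted=not → no input occurs → does not occur.
Service line unavailable [OR]: Outboard reservoir faulted=not, Front circuit lost=not → no input occurs → does not occur.
Booster path inoperative [OR]: Master cylinder failed=not, #2 brake line failed=occurs, Outboard ABS modulator is inoperative=occurs → at least one input occurs → occurs.
Rear circuit inoperative [OR]: Booster path inoperative=occurs, Auxiliary caliper 2 offline=occurs → at least one input occurs → occurs.
ABS chain lost [AND]: Rear circuit inoperative=occurs, Wheel cylinder 2 is down=occurs → all inputs occur → occurs.
Braking system failure [AND]: Parking branch fails=occurs, Service line unavailable=not, ABS chain lost=occurs → not all inputs occur → does not occur.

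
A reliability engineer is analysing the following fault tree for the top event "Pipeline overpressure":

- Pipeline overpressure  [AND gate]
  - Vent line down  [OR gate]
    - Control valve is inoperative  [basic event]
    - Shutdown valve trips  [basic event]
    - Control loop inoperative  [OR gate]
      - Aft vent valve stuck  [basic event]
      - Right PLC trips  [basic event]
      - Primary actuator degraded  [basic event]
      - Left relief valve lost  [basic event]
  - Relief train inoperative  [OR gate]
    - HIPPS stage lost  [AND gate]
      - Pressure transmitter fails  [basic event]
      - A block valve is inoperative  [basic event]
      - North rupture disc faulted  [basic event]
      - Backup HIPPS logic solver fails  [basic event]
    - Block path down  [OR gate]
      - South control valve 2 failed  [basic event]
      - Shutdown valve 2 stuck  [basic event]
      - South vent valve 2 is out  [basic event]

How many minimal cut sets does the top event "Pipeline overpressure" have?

24

Control loop inoperative [OR]: union of children's cut sets → 4 cut set(s).
Vent line down [OR]: union of children's cut sets → 6 cut set(s).
HIPPS stage lost [AND]: one cut set from each child combined → 1 × 1 × 1 × 1 = 1 cut set(s).
Block path down [OR]: union of children's cut sets → 3 cut set(s).
Relief train inoperative [OR]: union of children's cut sets → 4 cut set(s).
Pipeline overpressure [AND]: one cut set from each child combined → 6 × 4 = 24 cut set(s).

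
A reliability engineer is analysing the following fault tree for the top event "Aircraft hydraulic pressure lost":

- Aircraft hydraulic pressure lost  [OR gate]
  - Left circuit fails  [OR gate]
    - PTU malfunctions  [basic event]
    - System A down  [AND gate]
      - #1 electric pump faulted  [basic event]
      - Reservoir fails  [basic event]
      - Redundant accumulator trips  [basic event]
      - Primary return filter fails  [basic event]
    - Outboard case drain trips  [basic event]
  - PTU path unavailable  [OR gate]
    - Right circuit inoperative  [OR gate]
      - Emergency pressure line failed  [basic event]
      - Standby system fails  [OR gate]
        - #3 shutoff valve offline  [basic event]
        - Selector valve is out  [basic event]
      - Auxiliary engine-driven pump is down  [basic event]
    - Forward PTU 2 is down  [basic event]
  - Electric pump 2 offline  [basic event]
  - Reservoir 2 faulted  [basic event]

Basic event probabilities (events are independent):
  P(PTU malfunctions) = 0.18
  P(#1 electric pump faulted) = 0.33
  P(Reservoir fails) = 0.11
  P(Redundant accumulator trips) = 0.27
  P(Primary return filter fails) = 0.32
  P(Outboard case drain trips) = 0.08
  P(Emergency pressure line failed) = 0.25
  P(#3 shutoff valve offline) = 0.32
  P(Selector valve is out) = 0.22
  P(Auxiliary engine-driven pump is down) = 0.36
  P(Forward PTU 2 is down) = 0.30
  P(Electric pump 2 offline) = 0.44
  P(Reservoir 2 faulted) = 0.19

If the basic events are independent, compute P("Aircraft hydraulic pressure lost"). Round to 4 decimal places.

P(System A down) [AND] = 0.33 × 0.11 × 0.27 × 0.32 = 0.003136
P(Left circuit fails) [OR] = 1 − (1−0.18) × (1−0.003136) × (1−0.08) = 0.247966
P(Standby system fails) [OR] = 1 − (1−0.32) × (1−0.22) = 0.469600
P(Right circuit inoperative) [OR] = 1 − (1−0.25) × (1−0.469600) × (1−0.36) = 0.745408
P(PTU path unavailable) [OR] = 1 − (1−0.745408) × (1−0.30) = 0.821786
P(Aircraft hydraulic pressure lost) [OR] = 1 − (1−0.247966) × (1−0.821786) × (1−0.44) × (1−0.19) = 0.939207
Rounded to 4 decimal places: P(Aircraft hydraulic pressure lost) ≈ 0.9392.

0.9392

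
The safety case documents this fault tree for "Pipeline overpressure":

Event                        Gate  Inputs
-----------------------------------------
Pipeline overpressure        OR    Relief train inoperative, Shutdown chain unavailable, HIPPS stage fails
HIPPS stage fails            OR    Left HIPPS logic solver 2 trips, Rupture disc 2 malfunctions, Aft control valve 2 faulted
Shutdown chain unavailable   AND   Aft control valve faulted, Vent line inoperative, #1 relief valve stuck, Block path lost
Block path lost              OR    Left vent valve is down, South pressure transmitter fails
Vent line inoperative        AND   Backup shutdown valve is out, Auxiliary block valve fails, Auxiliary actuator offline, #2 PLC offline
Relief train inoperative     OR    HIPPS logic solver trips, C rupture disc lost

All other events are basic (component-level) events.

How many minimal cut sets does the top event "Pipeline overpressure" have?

Relief train inoperative [OR]: union of children's cut sets → 2 cut set(s).
Vent line inoperative [AND]: one cut set from each child combined → 1 × 1 × 1 × 1 = 1 cut set(s).
Block path lost [OR]: union of children's cut sets → 2 cut set(s).
Shutdown chain unavailable [AND]: one cut set from each child combined → 1 × 1 × 1 × 2 = 2 cut set(s).
HIPPS stage fails [OR]: union of children's cut sets → 3 cut set(s).
Pipeline overpressure [OR]: union of children's cut sets → 7 cut set(s).
Minimal cut sets: {HIPPS logic solver trips}; {C rupture disc lost}; {#1 relief valve stuck, #2 PLC offline, Aft control valve faulted, Auxiliary actuator offline, Auxiliary block valve fails, Backup shutdown valve is out, Left vent valve is down}; {#1 relief valve stuck, #2 PLC offline, Aft control valve faulted, Auxiliary actuator offline, Auxiliary block valve fails, Backup shutdown valve is out, South pressure transmitter fails}; {Left HIPPS logic solver 2 trips}; {Rupture disc 2 malfunctions}; {Aft control valve 2 faulted}.

7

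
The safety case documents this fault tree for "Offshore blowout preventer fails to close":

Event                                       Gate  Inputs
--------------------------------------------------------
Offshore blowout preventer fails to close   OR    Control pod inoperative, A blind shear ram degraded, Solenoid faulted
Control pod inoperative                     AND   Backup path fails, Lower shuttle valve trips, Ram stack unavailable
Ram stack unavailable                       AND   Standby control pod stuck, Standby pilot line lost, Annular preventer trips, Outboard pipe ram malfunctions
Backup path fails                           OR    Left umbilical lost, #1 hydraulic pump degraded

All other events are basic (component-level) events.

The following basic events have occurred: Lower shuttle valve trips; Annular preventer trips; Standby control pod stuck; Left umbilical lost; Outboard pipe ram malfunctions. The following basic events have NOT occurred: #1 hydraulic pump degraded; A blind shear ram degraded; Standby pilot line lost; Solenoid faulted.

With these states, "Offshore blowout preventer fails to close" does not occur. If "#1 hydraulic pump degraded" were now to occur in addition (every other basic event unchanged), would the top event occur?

Counterfactual: set "#1 hydraulic pump degraded" to occurred.
Backup path fails [OR]: Left umbilical lost=occurs, #1 hydraulic pump degraded=occurs → at least one input occurs → occurs.
Ram stack unavailable [AND]: Standby control pod stuck=occurs, Standby pilot line lost=not, Annular preventer trips=occurs, Outboard pipe ram malfunctions=occurs → not all inputs occur → does not occur.
Control pod inoperative [AND]: Backup path fails=occurs, Lower shuttle valve trips=occurs, Ram stack unavailable=not → not all inputs occur → does not occur.
Offshore blowout preventer fails to close [OR]: Control pod inoperative=not, A blind shear ram degraded=not, Solenoid faulted=not → no input occurs → does not occur.

No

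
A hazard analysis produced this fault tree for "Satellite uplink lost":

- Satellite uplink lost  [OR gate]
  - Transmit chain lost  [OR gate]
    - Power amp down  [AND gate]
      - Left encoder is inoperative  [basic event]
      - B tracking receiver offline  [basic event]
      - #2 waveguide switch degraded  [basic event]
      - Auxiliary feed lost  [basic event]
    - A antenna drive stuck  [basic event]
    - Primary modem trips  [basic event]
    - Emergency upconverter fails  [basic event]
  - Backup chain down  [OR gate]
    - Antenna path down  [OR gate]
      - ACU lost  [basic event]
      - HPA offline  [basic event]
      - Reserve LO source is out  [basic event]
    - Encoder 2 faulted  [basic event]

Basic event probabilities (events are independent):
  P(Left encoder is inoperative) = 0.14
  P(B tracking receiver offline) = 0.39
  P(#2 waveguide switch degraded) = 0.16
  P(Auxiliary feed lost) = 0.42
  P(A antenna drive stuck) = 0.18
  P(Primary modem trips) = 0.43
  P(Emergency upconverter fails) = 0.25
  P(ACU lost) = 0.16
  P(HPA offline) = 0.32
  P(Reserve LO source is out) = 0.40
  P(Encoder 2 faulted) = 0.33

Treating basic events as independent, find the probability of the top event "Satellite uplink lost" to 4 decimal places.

P(Power amp down) [AND] = 0.14 × 0.39 × 0.16 × 0.42 = 0.003669
P(Transmit chain lost) [OR] = 1 − (1−0.003669) × (1−0.18) × (1−0.43) × (1−0.25) = 0.650736
P(Antenna path down) [OR] = 1 − (1−0.16) × (1−0.32) × (1−0.40) = 0.657280
P(Backup chain down) [OR] = 1 − (1−0.657280) × (1−0.33) = 0.770378
P(Satellite uplink lost) [OR] = 1 − (1−0.650736) × (1−0.770378) = 0.919801
Rounded to 4 decimal places: P(Satellite uplink lost) ≈ 0.9198.

0.9198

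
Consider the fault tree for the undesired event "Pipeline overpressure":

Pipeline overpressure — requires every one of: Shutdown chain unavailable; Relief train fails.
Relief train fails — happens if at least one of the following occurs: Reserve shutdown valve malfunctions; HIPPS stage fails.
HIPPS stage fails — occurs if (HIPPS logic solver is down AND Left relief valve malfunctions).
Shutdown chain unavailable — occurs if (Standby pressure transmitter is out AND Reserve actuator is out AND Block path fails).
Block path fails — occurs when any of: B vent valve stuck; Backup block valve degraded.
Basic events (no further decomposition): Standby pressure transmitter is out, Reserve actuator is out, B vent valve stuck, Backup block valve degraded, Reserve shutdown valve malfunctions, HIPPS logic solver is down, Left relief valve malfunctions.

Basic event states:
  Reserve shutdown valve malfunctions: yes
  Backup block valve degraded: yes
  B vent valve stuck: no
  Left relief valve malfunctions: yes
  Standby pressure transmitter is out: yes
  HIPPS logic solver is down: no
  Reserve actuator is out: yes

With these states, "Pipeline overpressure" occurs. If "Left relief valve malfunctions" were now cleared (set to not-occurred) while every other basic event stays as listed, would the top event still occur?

Yes

Counterfactual: set "Left relief valve malfunctions" to not occurred.
Block path fails [OR]: B vent valve stuck=not, Backup block valve degraded=occurs → at least one input occurs → occurs.
Shutdown chain unavailable [AND]: Standby pressure transmitter is out=occurs, Reserve actuator is out=occurs, Block path fails=occurs → all inputs occur → occurs.
HIPPS stage fails [AND]: HIPPS logic solver is down=not, Left relief valve malfunctions=not → not all inputs occur → does not occur.
Relief train fails [OR]: Reserve shutdown valve malfunctions=occurs, HIPPS stage fails=not → at least one input occurs → occurs.
Pipeline overpressure [AND]: Shutdown chain unavailable=occurs, Relief train fails=occurs → all inputs occur → occurs.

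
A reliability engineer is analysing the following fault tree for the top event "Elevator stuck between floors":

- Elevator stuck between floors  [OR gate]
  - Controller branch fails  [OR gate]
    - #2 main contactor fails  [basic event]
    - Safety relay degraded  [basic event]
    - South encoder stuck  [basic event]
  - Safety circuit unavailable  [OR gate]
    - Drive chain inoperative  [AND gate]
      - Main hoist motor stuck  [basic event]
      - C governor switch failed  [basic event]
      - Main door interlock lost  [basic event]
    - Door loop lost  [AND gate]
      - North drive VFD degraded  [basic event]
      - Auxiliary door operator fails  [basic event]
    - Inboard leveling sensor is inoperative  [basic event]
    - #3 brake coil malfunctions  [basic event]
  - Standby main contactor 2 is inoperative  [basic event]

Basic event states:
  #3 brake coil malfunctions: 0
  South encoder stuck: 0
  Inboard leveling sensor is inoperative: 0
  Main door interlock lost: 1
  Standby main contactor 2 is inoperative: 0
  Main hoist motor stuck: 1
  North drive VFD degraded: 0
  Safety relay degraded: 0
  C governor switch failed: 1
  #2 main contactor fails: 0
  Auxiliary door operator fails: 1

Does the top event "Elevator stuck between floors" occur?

Yes

Controller branch fails [OR]: #2 main contactor fails=not, Safety relay degraded=not, South encoder stuck=not → no input occurs → does not occur.
Drive chain inoperative [AND]: Main hoist motor stuck=occurs, C governor switch failed=occurs, Main door interlock lost=occurs → all inputs occur → occurs.
Door loop lost [AND]: North drive VFD degraded=not, Auxiliary door operator fails=occurs → not all inputs occur → does not occur.
Safety circuit unavailable [OR]: Drive chain inoperative=occurs, Door loop lost=not, Inboard leveling sensor is inoperative=not, #3 brake coil malfunctions=not → at least one input occurs → occurs.
Elevator stuck between floors [OR]: Controller branch fails=not, Safety circuit unavailable=occurs, Standby main contactor 2 is inoperative=not → at least one input occurs → occurs.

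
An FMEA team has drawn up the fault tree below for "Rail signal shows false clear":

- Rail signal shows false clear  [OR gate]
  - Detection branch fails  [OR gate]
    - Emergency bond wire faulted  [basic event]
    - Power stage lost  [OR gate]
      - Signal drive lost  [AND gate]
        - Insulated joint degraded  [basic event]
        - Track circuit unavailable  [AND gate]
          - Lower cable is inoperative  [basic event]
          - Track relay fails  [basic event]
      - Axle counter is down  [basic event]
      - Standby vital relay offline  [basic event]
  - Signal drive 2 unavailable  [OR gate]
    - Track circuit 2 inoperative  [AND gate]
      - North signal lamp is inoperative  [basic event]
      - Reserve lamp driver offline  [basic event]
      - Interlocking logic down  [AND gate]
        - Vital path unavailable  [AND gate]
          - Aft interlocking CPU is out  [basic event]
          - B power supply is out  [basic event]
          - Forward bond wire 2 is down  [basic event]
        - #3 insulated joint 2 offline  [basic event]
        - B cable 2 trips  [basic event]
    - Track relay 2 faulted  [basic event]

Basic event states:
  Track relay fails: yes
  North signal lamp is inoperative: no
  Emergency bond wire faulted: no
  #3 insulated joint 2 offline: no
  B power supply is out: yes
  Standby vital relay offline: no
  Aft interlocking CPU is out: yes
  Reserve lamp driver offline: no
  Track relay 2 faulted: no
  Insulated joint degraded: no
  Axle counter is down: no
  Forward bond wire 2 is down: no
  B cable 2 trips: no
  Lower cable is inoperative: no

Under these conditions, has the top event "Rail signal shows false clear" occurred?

No

Track circuit unavailable [AND]: Lower cable is inoperative=not, Track relay fails=occurs → not all inputs occur → does not occur.
Signal drive lost [AND]: Insulated joint degraded=not, Track circuit unavailable=not → not all inputs occur → does not occur.
Power stage lost [OR]: Signal drive lost=not, Axle counter is down=not, Standby vital relay offline=not → no input occurs → does not occur.
Detection branch fails [OR]: Emergency bond wire faulted=not, Power stage lost=not → no input occurs → does not occur.
Vital path unavailable [AND]: Aft interlocking CPU is out=occurs, B power supply is out=occurs, Forward bond wire 2 is down=not → not all inputs occur → does not occur.
Interlocking logic down [AND]: Vital path unavailable=not, #3 insulated joint 2 offline=not, B cable 2 trips=not → not all inputs occur → does not occur.
Track circuit 2 inoperative [AND]: North signal lamp is inoperative=not, Reserve lamp driver offline=not, Interlocking logic down=not → not all inputs occur → does not occur.
Signal drive 2 unavailable [OR]: Track circuit 2 inoperative=not, Track relay 2 faulted=not → no input occurs → does not occur.
Rail signal shows false clear [OR]: Detection branch fails=not, Signal drive 2 unavailable=not → no input occurs → does not occur.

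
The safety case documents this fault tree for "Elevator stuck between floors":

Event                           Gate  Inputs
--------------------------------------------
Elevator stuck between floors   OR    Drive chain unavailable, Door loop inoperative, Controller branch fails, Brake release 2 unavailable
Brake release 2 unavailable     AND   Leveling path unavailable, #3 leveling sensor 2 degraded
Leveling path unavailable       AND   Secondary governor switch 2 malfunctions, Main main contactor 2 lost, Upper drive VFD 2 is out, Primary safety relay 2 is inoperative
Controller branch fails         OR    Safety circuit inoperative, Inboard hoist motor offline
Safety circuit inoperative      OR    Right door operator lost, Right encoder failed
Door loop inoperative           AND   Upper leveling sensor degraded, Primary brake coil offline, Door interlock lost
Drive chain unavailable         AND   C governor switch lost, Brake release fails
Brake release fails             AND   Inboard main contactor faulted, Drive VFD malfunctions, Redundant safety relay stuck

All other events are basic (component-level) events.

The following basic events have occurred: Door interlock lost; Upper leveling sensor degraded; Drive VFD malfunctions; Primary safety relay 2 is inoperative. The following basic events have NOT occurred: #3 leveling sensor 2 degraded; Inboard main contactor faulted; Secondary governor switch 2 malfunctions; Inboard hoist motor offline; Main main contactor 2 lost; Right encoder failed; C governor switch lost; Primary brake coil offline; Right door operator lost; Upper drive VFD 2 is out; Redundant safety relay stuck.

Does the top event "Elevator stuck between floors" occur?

Brake release fails [AND]: Inboard main contactor faulted=not, Drive VFD malfunctions=occurs, Redundant safety relay stuck=not → not all inputs occur → does not occur.
Drive chain unavailable [AND]: C governor switch lost=not, Brake release fails=not → not all inputs occur → does not occur.
Door loop inoperative [AND]: Upper leveling sensor degraded=occurs, Primary brake coil offline=not, Door interlock lost=occurs → not all inputs occur → does not occur.
Safety circuit inoperative [OR]: Right door operator lost=not, Right encoder failed=not → no input occurs → does not occur.
Controller branch fails [OR]: Safety circuit inoperative=not, Inboard hoist motor offline=not → no input occurs → does not occur.
Leveling path unavailable [AND]: Secondary governor switch 2 malfunctions=not, Main main contactor 2 lost=not, Upper drive VFD 2 is out=not, Primary safety relay 2 is inoperative=occurs → not all inputs occur → does not occur.
Brake release 2 unavailable [AND]: Leveling path unavailable=not, #3 leveling sensor 2 degraded=not → not all inputs occur → does not occur.
Elevator stuck between floors [OR]: Drive chain unavailable=not, Door loop inoperative=not, Controller branch fails=not, Brake release 2 unavailable=not → no input occurs → does not occur.

No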